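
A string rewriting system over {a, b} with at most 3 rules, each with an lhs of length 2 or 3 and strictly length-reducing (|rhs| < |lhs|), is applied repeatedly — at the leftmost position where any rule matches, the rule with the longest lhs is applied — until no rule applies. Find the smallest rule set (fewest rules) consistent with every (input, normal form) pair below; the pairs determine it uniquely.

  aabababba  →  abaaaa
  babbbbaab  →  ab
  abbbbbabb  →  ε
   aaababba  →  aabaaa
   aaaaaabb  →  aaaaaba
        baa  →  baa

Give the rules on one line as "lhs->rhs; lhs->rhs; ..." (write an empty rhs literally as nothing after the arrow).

abb->ba; bba->

  | aabababba => aababbaa => aabbaaa => abaaaa
  | babbbbaab => bbabbaab => bbaab => ab
  | abbbbbabb => babbbabb => bbababb => babb => bba => ε
  | aaababba => aaabbaa => aabaaa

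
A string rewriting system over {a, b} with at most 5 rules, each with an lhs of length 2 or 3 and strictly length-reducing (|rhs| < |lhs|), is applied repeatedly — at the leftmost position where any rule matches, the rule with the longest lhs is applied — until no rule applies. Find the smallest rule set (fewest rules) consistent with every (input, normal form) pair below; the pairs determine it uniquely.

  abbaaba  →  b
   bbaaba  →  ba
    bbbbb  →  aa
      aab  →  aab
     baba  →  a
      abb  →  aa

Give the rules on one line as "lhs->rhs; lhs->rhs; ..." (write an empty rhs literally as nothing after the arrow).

aaa->; aba->b; bb->a; bbb->a

  | abbaaba => aaaaba => aba => b
  | bbaaba => aaaba => ba
  | bbbbb => abb => aa
  | aab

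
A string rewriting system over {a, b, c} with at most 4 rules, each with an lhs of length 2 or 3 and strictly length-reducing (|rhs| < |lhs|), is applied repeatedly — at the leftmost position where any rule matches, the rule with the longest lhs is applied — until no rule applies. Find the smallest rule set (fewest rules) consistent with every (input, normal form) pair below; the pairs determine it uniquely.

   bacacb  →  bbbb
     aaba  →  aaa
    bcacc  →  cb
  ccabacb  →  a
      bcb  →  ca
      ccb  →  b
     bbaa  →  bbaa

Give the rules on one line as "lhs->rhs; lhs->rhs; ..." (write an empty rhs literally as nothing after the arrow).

  | bacacb => bbacb => bbbb
  | aaba => aaa
  | bcacc => bcbc => cac => cb
  | ccabacb => abacb => aacb => abb => ab => a

ab->a; ac->b; bcb->ca; cc->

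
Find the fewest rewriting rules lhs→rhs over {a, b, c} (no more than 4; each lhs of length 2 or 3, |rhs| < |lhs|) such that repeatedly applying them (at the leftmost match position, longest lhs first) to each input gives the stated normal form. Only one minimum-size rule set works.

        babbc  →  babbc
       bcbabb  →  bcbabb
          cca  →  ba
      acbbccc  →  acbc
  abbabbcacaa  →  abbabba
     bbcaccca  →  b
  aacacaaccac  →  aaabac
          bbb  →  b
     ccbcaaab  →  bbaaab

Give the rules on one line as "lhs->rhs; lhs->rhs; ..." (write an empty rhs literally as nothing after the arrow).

bbb->b; ca->; cc->b; ccb->bc

  | babbc
  | bcbabb
  | cca => ba
  | acbbccc => acbbbc => acbc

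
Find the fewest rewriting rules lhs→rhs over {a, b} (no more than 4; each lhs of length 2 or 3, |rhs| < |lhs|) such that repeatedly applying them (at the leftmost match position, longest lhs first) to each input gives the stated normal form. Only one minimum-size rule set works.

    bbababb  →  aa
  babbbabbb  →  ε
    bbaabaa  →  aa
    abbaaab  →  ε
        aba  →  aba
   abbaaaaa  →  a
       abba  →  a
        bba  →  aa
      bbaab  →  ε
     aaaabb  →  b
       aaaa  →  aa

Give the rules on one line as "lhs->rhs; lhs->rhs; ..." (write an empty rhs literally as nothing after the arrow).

  | bbababb => aababb => abb => aa
  | babbbabbb => baabbb => bbb => ε
  | bbaabaa => aaabaa => bbbaa => aa
  | abbaaab => aaaaab => bbaab => aaab => bbb => ε

aaa->bb; aab->; bb->a; bbb->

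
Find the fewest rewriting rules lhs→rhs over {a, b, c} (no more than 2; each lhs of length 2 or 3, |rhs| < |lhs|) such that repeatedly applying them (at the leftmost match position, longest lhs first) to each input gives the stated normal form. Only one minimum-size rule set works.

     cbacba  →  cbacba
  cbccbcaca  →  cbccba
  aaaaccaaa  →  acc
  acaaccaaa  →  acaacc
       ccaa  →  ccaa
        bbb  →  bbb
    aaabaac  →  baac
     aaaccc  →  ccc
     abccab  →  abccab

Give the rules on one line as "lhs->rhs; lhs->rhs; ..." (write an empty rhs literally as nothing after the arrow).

aaa->; cac->

  | cbacba
  | cbccbcaca => cbccba
  | aaaaccaaa => accaaa => acc
  | acaaccaaa => acaacc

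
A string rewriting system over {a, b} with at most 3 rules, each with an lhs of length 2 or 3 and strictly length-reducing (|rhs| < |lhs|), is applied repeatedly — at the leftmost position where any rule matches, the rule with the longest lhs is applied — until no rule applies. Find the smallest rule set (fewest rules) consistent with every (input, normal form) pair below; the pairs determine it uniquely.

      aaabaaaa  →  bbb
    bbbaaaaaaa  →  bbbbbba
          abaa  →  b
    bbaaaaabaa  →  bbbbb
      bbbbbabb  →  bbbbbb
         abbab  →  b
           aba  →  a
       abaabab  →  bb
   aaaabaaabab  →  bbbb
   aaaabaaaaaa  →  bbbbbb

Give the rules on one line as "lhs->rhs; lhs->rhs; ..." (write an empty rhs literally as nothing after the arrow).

  | aaabaaaa => babaaaa => baaaa => bbaa => bbb
  | bbbaaaaaaa => bbbbaaaaa => bbbbbaaa => bbbbbba
  | abaa => aa => b
  | bbaaaaabaa => bbbaaabaa => bbbbabaa => bbbbaa => bbbbb

aa->b; ab->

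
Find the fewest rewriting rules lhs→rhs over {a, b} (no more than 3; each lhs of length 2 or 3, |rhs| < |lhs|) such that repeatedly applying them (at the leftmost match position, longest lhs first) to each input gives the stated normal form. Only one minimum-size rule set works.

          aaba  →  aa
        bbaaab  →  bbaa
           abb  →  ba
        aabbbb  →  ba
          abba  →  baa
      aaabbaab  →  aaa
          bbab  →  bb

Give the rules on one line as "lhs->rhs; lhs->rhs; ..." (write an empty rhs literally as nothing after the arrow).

ab->; abb->ba

  | aaba => aa
  | bbaaab => bbaa
  | abb => ba
  | aabbbb => ababb => abb => ba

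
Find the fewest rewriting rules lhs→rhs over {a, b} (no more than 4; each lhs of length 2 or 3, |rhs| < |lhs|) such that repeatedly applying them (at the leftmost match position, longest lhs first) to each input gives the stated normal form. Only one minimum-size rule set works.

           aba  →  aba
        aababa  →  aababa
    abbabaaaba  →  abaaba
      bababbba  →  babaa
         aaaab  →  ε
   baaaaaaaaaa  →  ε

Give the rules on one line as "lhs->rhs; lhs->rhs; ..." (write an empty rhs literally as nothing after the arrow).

aaa->bb; bb->; bba->b; bbb->

  | aba
  | aababa
  | abbabaaaba => abbaaaba => abaaba
  | bababbba => babaa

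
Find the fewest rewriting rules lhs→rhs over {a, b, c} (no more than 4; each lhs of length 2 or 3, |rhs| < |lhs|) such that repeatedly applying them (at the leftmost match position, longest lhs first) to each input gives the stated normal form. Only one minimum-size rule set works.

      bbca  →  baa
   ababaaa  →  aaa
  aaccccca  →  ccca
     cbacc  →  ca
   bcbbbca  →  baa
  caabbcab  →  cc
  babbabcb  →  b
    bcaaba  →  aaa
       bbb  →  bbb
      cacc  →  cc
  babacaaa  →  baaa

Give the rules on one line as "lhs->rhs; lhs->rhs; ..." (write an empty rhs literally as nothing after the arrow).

ab->; ac->; bc->a

  | bbca => baa
  | ababaaa => abaaa => aaa
  | aaccccca => acccca => ccca
  | cbacc => cbc => ca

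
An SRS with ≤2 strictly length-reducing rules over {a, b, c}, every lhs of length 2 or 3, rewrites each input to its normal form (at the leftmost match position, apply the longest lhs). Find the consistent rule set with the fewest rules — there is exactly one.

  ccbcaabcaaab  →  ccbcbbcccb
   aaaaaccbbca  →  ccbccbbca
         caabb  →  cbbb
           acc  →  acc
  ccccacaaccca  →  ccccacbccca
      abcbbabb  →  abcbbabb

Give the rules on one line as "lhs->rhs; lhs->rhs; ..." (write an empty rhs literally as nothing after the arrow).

  | ccbcaabcaaab => ccbcbbcaaab => ccbcbbcccb
  | aaaaaccbbca => ccaaccbbca => ccbccbbca
  | caabb => cbbb
  | acc

aa->b; aaa->cc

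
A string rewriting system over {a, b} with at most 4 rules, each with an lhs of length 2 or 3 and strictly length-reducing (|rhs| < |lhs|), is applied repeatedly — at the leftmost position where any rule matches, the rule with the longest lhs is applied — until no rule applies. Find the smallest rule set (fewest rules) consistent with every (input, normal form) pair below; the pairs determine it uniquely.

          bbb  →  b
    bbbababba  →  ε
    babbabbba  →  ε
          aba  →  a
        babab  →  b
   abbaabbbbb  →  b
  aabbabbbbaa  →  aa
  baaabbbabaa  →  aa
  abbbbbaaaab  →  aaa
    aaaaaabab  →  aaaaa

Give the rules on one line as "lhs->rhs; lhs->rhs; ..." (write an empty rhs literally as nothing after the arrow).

ab->; ba->; baa->aa; bb->b

  | bbb => bb => b
  | bbbababba => bbababba => bababba => babba => bba => ba => ε
  | babbabbba => bbabbba => babbba => bbba => bba => ba => ε
  | aba => a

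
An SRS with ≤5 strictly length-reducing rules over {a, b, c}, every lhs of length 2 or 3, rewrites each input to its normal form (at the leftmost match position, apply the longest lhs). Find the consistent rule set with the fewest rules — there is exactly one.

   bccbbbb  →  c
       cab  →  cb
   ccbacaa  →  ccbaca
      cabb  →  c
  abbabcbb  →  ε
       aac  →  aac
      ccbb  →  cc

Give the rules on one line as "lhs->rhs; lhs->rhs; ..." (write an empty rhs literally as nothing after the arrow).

ab->b; bb->; bc->; caa->ca

  | bccbbbb => cbbbb => cbb => c
  | cab => cb
  | ccbacaa => ccbaca
  | cabb => cbb => c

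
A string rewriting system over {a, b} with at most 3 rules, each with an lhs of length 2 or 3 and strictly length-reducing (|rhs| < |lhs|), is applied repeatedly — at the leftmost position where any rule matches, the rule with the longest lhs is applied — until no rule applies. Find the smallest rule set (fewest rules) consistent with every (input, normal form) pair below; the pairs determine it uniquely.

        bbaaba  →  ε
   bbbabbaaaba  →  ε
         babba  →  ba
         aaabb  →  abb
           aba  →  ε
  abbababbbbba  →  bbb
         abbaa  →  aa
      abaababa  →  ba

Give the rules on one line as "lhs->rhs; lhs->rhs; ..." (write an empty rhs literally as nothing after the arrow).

aab->b; aba->; bba->

  | bbaaba => aba => ε
  | bbbabbaaaba => bbbaaaba => baaba => bba => ε
  | babba => ba
  | aaabb => abb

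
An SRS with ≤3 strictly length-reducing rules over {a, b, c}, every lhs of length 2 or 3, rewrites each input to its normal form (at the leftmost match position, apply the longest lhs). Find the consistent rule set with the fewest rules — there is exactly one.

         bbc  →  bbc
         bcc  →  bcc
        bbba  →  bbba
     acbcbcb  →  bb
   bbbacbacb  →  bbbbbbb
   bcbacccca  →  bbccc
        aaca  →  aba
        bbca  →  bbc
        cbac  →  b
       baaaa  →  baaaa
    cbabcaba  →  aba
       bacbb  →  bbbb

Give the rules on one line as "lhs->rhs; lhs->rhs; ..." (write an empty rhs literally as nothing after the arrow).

ac->b; ca->c; cb->

  | bbc
  | bcc
  | bbba
  | acbcbcb => bbcbcb => bbcb => bb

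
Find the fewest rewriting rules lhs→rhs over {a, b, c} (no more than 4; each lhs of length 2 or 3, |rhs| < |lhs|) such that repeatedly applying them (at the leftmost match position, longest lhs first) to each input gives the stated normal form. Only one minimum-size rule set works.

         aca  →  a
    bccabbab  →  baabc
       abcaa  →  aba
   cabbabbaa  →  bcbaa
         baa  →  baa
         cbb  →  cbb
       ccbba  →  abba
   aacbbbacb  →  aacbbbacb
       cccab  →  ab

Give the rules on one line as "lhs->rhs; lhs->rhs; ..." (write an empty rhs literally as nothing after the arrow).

  | aca => a
  | bccabbab => baabbab => baabc
  | abcaa => aba
  | cabbabbaa => bbabbaa => bcbaa

bab->c; ca->; cc->a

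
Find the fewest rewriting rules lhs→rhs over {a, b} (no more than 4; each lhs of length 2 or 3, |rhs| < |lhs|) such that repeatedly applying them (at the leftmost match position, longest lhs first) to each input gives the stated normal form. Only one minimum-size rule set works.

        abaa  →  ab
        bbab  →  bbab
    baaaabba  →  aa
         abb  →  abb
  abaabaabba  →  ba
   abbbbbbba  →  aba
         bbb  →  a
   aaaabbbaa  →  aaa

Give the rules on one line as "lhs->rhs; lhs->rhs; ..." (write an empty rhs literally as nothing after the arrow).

aab->b; baa->b; bbb->a

  | abaa => ab
  | bbab
  | baaaabba => baabba => bbba => aa
  | abb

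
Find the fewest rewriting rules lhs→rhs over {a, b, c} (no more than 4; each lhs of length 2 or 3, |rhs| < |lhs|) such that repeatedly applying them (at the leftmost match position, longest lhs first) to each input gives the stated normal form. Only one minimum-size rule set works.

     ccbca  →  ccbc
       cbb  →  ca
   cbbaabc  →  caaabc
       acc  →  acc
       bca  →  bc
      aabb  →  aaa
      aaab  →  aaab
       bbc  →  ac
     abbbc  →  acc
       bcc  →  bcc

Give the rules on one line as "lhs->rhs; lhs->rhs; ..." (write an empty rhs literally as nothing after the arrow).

  | ccbca => ccbc
  | cbb => ca
  | cbbaabc => caaabc
  | acc

bb->a; bbb->c; bca->bc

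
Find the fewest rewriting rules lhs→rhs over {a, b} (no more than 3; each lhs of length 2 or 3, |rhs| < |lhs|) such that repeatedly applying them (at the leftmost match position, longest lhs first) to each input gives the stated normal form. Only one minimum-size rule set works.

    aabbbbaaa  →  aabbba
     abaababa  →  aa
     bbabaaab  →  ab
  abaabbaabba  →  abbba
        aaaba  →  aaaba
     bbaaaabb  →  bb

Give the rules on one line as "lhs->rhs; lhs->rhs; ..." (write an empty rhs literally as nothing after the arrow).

baa->; bab->

  | aabbbbaaa => aabbba
  | abaababa => ababa => aa
  | bbabaaab => baaab => ab
  | abaabbaabba => abbaabba => abbba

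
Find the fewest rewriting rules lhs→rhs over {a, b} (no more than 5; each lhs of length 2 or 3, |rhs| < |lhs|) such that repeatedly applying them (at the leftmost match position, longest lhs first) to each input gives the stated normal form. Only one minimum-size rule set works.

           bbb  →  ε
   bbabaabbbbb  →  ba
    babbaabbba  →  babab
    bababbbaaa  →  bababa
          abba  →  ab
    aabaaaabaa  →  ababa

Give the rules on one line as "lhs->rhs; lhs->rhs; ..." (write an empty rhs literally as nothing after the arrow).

aa->a; bb->; bba->b; bbb->bb

  | bbb => bb => ε
  | bbabaabbbbb => bbaabbbbb => babbbbb => babbbb => babbb => babb => ba
  | babbaabbba => bababbba => bababba => babab
  | bababbbaaa => bababbaaa => bababaa => bababa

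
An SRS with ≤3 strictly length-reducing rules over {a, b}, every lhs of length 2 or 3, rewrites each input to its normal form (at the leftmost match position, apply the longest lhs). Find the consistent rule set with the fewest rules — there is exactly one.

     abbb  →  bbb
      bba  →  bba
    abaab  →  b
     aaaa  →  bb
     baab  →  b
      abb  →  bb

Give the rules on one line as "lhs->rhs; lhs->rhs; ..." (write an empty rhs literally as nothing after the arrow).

aa->b; aab->; ab->b

  | abbb => bbb
  | bba
  | abaab => baab => b
  | aaaa => baa => bb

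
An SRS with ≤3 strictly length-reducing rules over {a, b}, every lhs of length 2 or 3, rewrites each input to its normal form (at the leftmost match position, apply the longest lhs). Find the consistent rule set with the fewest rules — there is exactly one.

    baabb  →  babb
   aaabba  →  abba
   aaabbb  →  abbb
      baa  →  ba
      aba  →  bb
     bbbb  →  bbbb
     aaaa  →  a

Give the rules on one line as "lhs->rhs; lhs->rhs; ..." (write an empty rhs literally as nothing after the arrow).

  | baabb => babb
  | aaabba => aabba => abba
  | aaabbb => aabbb => abbb
  | baa => ba

aa->a; aba->bb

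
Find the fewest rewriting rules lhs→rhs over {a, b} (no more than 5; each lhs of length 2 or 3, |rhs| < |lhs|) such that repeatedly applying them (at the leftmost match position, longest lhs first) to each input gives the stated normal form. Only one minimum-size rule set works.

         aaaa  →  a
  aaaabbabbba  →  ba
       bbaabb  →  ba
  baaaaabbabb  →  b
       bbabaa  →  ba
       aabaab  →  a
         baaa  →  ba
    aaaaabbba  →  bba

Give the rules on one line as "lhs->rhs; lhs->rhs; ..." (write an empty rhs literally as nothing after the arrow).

  | aaaa => aaa => aa => a
  | aaaabbabbba => aaabbabbba => aabbabbba => ababbba => babbba => aabba => aba => ba
  | bbaabb => bbab => baa => ba
  | baaaaabbabb => baaaabbabb => baaabbabb => baabbabb => bababb => aaabb => aabb => ab => b

aa->a; aab->a; ab->b; bab->aa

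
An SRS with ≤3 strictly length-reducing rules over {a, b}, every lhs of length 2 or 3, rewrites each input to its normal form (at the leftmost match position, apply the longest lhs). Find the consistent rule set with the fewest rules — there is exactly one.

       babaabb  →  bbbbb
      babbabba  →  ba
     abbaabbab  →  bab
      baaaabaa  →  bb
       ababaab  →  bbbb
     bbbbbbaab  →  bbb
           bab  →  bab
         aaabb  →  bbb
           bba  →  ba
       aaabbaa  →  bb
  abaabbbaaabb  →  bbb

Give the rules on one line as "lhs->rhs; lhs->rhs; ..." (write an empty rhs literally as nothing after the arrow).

aa->b; abb->bb; bba->ba

  | babaabb => babbbb => bbbbb
  | babbabba => bbbabba => bbabba => babba => bbba => bba => ba
  | abbaabbab => bbaabbab => baabbab => bbbbab => bbbab => bbab => bab
  | baaaabaa => bbaabaa => baabaa => bbbaa => bbaa => baa => bb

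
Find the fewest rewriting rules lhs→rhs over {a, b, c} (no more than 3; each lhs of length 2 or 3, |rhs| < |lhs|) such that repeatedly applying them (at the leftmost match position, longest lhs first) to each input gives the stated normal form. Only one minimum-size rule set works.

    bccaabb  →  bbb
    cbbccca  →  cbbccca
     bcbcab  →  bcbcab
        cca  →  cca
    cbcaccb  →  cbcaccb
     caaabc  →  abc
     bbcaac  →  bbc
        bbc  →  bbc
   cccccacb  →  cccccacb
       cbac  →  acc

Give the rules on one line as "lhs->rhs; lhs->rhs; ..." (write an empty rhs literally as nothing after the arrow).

aa->; caa->aa; cba->ac

  | bccaabb => bcaabb => baabb => bbb
  | cbbccca
  | bcbcab
  | cca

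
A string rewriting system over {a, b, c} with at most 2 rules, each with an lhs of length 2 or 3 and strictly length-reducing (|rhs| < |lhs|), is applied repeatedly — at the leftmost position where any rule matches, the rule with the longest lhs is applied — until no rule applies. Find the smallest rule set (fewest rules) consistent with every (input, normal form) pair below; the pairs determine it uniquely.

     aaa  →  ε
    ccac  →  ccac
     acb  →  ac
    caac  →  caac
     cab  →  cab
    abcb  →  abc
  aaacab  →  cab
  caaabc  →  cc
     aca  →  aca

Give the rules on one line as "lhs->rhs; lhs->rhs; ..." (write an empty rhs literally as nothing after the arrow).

aaa->; cb->c

  | aaa => ε
  | ccac
  | acb => ac
  | caac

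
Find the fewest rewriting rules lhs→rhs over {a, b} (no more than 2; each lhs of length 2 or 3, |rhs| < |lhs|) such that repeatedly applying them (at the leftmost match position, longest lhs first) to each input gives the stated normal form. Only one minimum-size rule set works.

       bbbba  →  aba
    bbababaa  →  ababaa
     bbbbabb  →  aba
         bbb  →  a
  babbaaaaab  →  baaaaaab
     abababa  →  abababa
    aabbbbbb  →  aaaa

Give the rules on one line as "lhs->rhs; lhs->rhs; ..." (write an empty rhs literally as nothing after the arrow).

bb->; bbb->a

  | bbbba => aba
  | bbababaa => ababaa
  | bbbbabb => ababb => aba
  | bbb => a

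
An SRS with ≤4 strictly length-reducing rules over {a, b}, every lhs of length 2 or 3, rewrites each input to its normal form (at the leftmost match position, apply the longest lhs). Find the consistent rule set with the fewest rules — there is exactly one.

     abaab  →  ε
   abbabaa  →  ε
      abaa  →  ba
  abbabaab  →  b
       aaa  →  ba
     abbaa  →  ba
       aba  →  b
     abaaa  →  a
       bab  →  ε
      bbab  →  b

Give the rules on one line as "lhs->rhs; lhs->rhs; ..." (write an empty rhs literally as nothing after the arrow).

  | abaab => aaab => bab => ε
  | abbabaa => ababaa => aabaa => bbaa => bab => ε
  | abaa => aaa => ba
  | abbabaab => ababaab => aabaab => bbaab => babb => b

aa->b; ab->a; baa->ab; bab->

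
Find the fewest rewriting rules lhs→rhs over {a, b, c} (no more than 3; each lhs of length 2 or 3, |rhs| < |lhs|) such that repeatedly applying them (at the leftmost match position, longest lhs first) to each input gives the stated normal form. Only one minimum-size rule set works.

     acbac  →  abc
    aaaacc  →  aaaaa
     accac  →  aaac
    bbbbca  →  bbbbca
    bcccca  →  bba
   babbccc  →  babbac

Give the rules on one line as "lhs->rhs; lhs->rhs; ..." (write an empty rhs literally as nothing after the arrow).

baa->bb; cba->b; cc->a

  | acbac => abc
  | aaaacc => aaaaa
  | accac => aaac
  | bbbbca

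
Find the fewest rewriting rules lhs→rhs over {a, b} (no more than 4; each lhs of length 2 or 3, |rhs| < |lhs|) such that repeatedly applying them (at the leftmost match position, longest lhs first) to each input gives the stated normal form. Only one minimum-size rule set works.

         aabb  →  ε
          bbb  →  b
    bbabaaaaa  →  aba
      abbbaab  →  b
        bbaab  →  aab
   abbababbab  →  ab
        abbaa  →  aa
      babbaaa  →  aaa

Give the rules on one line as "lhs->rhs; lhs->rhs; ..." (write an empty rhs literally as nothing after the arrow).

  | aabb => abb => bb => ε
  | bbb => b
  | bbabaaaaa => abaaaaa => abaaaa => abaaa => abaa => aba
  | abbbaab => bbbaab => baab => bab => b

abb->bb; baa->ba; bab->b; bb->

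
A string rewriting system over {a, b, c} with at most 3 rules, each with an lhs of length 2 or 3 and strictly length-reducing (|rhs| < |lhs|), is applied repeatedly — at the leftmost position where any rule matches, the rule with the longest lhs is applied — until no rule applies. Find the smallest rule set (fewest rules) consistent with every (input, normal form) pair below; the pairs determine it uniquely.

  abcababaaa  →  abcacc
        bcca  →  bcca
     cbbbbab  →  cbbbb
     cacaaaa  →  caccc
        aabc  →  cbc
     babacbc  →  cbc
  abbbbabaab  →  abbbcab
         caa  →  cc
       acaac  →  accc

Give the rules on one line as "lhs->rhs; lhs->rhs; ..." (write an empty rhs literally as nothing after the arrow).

aa->c; ba->; baa->ca

  | abcababaaa => abcabaaa => abcacaa => abcacc
  | bcca
  | cbbbbab => cbbbb
  | cacaaaa => caccaa => caccc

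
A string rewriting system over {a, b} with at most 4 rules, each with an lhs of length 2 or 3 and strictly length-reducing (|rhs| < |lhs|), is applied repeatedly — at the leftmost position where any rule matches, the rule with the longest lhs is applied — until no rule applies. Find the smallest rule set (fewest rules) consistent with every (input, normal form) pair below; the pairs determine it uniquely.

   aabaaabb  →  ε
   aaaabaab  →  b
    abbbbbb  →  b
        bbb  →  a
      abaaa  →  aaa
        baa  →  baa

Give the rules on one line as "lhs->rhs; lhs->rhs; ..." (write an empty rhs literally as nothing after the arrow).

aab->bb; ab->; bbb->a

  | aabaaabb => bbaaabb => bbabbb => bbbb => ab => ε
  | aaaabaab => aabbaab => bbbaab => aaab => abb => b
  | abbbbbb => bbbbb => abb => b
  | bbb => a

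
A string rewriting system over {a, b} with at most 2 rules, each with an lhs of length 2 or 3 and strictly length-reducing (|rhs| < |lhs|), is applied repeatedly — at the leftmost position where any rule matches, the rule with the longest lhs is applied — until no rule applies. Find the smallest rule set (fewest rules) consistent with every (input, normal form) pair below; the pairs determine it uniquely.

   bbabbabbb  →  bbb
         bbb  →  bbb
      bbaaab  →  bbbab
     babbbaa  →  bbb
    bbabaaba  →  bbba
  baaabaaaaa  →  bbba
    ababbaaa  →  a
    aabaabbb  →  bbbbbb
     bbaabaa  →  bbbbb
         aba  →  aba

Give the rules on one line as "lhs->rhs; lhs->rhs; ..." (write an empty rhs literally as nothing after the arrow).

  | bbabbabbb => bbabbb => bbb
  | bbb
  | bbaaab => bbbab
  | babbbaa => bbaa => bbb

aa->b; abb->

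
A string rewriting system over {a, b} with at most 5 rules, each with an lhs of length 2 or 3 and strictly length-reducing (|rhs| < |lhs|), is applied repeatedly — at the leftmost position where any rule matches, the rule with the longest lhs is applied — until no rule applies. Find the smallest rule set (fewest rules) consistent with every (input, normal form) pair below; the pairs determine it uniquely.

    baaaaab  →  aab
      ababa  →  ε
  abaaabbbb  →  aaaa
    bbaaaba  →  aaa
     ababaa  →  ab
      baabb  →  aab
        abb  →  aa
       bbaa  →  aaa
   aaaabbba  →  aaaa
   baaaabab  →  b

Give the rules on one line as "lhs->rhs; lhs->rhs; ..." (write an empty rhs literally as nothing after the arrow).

aba->; ba->; baa->ab; bb->a

  | baaaaab => abaaab => aab
  | ababa => ba => ε
  | abaaabbbb => aabbbb => aaabb => aaaa
  | bbaaaba => aaaaba => aaa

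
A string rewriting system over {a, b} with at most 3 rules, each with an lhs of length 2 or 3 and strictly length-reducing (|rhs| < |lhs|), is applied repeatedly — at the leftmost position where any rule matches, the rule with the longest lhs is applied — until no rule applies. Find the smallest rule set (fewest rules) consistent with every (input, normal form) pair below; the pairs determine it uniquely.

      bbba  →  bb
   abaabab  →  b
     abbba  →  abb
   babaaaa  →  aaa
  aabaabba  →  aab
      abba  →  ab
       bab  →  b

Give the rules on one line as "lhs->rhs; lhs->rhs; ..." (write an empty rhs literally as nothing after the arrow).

aba->; ba->

  | bbba => bb
  | abaabab => abab => b
  | abbba => abb
  | babaaaa => baaaa => aaa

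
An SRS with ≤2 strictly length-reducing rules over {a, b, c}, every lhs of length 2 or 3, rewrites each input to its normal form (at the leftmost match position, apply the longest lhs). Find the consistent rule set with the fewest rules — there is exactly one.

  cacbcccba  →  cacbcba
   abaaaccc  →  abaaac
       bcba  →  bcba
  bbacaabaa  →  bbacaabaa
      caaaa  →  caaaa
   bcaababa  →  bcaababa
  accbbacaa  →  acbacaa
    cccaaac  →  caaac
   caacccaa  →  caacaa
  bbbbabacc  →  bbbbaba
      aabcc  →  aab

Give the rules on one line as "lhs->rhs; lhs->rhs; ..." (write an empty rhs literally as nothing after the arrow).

cc->; ccb->c

  | cacbcccba => cacbcba
  | abaaaccc => abaaac
  | bcba
  | bbacaabaa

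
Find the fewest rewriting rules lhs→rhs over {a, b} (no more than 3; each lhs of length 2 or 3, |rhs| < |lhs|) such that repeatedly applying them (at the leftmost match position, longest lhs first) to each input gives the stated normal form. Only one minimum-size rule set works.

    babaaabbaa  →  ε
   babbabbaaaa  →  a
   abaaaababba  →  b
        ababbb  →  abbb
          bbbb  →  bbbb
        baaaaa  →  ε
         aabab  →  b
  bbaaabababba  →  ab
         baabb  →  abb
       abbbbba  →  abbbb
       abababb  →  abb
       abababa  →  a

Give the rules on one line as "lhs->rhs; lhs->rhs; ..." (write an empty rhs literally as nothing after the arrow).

  | babaaabbaa => baaabbaa => aabbaa => bbaa => ba => ε
  | babbabbaaaa => bbabbaaaa => bbbaaaa => bbaaa => baa => a
  | abaaaababba => aaaababba => aababba => babba => bba => b
  | ababbb => abbb

aa->; ba->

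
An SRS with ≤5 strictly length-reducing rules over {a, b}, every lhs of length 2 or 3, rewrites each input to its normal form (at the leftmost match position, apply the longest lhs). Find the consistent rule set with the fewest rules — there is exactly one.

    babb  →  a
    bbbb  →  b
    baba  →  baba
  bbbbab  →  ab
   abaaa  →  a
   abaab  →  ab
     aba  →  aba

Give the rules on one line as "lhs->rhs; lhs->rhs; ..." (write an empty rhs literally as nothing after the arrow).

  | babb => baa => bb => a
  | bbbb => abb => aa => b
  | baba
  | bbbbab => abbab => ab

aa->b; aab->; bb->a; bba->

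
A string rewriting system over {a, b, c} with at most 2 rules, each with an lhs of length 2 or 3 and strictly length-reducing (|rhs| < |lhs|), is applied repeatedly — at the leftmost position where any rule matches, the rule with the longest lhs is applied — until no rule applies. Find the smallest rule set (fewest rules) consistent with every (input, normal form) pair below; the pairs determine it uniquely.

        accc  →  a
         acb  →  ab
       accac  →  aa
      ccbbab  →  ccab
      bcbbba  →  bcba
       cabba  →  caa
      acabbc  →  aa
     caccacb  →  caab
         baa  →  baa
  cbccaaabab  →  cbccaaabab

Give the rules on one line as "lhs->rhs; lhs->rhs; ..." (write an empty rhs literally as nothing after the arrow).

ac->a; bb->

  | accc => acc => ac => a
  | acb => ab
  | accac => acac => aac => aa
  | ccbbab => ccab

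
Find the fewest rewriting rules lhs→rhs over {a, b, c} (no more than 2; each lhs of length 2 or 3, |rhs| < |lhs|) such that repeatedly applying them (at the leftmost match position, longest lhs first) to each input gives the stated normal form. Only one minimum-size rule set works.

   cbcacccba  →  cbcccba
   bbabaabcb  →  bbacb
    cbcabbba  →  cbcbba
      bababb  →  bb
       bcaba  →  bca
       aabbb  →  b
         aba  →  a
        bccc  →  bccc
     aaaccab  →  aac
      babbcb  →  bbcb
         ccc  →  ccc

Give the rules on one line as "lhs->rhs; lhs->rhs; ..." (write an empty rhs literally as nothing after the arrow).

ab->; acc->c

  | cbcacccba => cbcccba
  | bbabaabcb => bbaabcb => bbacb
  | cbcabbba => cbcbba
  | bababb => babb => bb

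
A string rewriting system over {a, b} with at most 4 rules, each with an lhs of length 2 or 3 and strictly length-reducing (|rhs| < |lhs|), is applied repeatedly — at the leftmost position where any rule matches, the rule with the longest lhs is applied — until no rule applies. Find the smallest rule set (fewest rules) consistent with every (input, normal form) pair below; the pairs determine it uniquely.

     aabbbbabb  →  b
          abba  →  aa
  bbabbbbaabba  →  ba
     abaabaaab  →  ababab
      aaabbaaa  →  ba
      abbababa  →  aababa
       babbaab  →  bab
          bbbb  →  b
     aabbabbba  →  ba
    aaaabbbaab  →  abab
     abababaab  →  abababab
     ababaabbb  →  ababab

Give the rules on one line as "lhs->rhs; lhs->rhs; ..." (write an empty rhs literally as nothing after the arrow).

aaa->; abb->a; baa->ba; bb->b

  | aabbbbabb => aabbabb => aaabb => bb => b
  | abba => aa
  | bbabbbbaabba => babbbbaabba => babbaabba => baaabba => baabba => babba => baa => ba
  | abaabaaab => ababaaab => ababaab => ababab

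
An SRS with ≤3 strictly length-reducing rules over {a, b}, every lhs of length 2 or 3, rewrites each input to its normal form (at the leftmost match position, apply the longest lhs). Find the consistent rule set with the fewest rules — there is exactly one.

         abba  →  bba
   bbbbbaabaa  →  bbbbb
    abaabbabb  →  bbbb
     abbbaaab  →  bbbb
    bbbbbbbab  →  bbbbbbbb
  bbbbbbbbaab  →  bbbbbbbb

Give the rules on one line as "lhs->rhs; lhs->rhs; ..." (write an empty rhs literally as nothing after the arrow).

  | abba => bba
  | bbbbbaabaa => bbbbbaa => bbbbb
  | abaabbabb => baabbabb => bbabb => bbbb
  | abbbaaab => bbbaaab => bbbab => bbbb

aa->; aab->; ab->b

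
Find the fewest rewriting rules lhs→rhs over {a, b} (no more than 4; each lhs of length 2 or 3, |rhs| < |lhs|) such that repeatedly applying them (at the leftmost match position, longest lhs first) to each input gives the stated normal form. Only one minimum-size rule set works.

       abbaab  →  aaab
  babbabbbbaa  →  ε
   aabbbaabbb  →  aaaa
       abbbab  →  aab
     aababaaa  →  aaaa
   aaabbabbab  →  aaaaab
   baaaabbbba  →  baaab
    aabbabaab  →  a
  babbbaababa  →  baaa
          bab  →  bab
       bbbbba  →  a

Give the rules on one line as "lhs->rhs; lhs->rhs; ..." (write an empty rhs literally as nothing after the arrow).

  | abbaab => aaab
  | babbabbbbaa => baabbbbaa => baabaa => baba => bb => ε
  | aabbbaabbb => aaaabbb => aaaa
  | abbbab => aab

aba->b; bb->; bbb->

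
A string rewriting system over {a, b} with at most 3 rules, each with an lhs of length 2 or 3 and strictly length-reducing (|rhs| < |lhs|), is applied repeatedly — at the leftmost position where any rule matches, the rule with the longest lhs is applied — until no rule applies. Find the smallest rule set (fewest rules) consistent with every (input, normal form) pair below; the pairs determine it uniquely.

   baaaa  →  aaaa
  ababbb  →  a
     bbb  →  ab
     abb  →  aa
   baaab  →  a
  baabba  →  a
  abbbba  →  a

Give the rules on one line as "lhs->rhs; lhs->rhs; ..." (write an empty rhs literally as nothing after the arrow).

  | baaaa => aaaa
  | ababbb => aabbb => bb => a
  | bbb => ab
  | abb => aa

aab->; ba->a; bb->a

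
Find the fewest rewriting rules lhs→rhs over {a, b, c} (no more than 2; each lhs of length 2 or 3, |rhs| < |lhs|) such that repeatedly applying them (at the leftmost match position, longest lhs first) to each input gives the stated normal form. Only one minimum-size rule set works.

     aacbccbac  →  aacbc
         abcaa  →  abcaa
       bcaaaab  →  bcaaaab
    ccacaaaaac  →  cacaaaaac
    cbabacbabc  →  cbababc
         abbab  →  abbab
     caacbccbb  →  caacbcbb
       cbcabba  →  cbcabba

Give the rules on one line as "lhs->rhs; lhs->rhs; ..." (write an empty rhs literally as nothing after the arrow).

bac->; cc->c

  | aacbccbac => aacbcbac => aacbc
  | abcaa
  | bcaaaab
  | ccacaaaaac => cacaaaaac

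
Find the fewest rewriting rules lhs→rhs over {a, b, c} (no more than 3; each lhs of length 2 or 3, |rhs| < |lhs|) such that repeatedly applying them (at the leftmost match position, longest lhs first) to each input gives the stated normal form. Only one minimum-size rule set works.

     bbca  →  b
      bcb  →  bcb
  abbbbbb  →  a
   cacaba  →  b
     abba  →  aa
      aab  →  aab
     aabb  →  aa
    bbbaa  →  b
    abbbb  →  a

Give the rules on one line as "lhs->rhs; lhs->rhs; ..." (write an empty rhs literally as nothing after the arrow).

ba->b; bb->; ca->b

  | bbca => ca => b
  | bcb
  | abbbbbb => abbbb => abb => a
  | cacaba => bcaba => bbba => ba => b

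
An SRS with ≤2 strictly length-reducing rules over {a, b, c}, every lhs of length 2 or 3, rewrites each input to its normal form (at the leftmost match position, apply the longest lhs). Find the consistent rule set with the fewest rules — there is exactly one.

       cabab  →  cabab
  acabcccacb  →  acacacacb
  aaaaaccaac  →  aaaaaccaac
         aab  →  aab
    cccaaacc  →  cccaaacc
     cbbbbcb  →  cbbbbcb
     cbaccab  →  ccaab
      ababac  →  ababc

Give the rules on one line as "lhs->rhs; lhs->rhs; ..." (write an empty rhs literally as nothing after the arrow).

  | cabab
  | acabcccacb => acacacacb
  | aaaaaccaac
  | aab

bac->bc; bcc->ca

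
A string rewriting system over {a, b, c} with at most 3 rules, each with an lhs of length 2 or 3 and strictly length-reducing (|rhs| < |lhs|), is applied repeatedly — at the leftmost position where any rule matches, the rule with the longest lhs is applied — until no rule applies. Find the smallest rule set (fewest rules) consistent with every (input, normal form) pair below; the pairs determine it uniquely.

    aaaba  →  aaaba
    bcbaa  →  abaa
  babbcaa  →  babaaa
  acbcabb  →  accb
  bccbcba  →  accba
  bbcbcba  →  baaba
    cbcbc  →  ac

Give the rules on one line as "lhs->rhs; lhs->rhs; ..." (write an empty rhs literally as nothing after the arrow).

  | aaaba
  | bcbaa => abaa
  | babbcaa => babaaa
  | acbcabb => accabb => acbcb => accb

acb->ac; bc->a; cab->bc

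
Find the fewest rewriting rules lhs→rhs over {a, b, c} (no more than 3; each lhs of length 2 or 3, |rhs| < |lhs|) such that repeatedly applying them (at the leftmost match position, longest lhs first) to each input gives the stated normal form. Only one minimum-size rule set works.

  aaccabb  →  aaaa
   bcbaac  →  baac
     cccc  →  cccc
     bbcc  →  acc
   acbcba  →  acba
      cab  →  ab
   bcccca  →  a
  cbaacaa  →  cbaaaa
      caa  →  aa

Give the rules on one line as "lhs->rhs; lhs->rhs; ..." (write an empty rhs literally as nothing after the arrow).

  | aaccabb => aacabb => aaabb => aaaa
  | bcbaac => baac
  | cccc
  | bbcc => acc

bb->a; bc->; ca->a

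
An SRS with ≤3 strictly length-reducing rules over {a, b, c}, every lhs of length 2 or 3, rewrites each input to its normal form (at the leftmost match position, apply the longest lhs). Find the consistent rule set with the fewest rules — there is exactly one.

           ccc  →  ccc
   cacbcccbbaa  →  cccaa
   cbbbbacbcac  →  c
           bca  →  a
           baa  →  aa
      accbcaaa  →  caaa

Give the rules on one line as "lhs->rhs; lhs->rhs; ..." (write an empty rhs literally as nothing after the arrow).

  | ccc
  | cacbcccbbaa => cbcccbbaa => cccbbaa => cccbaa => cccaa
  | cbbbbacbcac => cbbbacbcac => cbbacbcac => cbacbcac => cacbcac => cbcac => cac => c
  | bca => a

ac->; ba->a; bc->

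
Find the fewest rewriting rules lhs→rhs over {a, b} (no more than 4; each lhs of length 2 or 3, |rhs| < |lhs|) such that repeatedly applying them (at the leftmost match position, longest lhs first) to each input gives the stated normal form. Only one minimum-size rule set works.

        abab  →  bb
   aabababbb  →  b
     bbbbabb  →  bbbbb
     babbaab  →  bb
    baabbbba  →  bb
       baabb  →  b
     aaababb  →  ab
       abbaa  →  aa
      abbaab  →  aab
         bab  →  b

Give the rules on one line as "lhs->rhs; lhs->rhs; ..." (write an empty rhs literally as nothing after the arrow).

  | abab => bb
  | aabababbb => abbabbb => abbb => b
  | bbbbabb => bbbbb
  | babbaab => bbaab => babb => bb

aba->b; abb->; ba->; baa->ab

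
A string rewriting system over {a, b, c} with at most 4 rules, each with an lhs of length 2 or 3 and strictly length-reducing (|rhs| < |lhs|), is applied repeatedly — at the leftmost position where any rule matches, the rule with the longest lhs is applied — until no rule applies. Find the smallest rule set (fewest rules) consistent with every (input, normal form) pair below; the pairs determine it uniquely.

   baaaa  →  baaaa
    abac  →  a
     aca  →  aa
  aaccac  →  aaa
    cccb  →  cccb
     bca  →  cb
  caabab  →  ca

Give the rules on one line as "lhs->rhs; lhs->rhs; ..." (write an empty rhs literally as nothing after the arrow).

ab->; ac->a; bca->cb

  | baaaa
  | abac => ac => a
  | aca => aa
  | aaccac => aacac => aaac => aaa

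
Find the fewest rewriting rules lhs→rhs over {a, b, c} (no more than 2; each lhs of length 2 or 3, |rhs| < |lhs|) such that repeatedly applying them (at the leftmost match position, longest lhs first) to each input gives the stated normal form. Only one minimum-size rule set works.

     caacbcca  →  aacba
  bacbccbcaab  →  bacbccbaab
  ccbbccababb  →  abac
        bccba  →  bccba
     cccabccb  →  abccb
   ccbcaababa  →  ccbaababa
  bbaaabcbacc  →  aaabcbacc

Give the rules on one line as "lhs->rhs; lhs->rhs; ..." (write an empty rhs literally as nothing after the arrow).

  | caacbcca => aacbcca => aacbca => aacba
  | bacbccbcaab => bacbccbaab
  | ccbbccababb => cccccababb => ccccababb => cccababb => ccababb => cababb => ababb => abac
  | bccba

bb->c; ca->a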